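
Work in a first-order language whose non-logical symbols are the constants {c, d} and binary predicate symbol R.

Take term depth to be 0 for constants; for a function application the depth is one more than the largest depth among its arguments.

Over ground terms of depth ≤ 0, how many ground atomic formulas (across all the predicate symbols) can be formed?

4

First count ground terms of depth ≤ 0.
With no function symbols every ground term is a constant, so there are exactly 2 ground terms at every depth bound.
N_0 = 2
So |H| = 2.
A ground atom is a predicate applied to a tuple of terms from H, so the count is the sum over predicates of |H|^arity:
  R: 2^2 = 4
Total ground atoms: 4.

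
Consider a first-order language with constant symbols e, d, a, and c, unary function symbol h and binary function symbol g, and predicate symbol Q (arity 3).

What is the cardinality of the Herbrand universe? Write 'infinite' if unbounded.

The signature has at least one function symbol (h, arity 1) and at least one constant (e).
Iterating h gives infinitely many distinct ground terms: e, h(e), h(h(e)), ...
So the Herbrand universe is infinite.

infinite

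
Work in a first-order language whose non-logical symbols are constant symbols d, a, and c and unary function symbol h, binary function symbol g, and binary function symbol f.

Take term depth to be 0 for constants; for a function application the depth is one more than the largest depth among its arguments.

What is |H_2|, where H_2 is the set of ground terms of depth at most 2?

1179

Let N_k count ground terms of depth at most k. Each non-constant term of depth ≤ k is some function symbol applied to depth-≤(k−1) arguments, giving N_k = 3 + N_{k-1} + N_{k-1}^2 + N_{k-1}^2.
N_0 = 3
N_1 = 3 + 3 + 3^2 + 3^2 = 24
N_2 = 3 + 24 + 24^2 + 24^2 = 1179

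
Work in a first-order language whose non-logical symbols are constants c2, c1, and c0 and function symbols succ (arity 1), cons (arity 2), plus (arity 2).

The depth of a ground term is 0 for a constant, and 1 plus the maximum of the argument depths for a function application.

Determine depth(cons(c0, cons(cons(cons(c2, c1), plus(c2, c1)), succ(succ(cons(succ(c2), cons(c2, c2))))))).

6

depth(cons(c2, c1)) = 1 + max(0, 0) = 1
depth(plus(c2, c1)) = 1 + max(0, 0) = 1
depth(cons(cons(c2, c1), plus(c2, c1))) = 1 + max(1, 1) = 2
depth(succ(c2)) = 1 + depth(c2) = 1 + 0 = 1
depth(cons(c2, c2)) = 1 + max(0, 0) = 1
depth(cons(succ(c2), cons(c2, c2))) = 1 + max(1, 1) = 2
depth(succ(cons(succ(c2), cons(c2, c2)))) = 1 + depth(cons(succ(c2), cons(c2, c2))) = 1 + 2 = 3
depth(succ(succ(cons(succ(c2), cons(c2, c2))))) = 1 + depth(succ(cons(succ(c2), cons(c2, c2)))) = 1 + 3 = 4
depth(cons(cons(cons(c2, c1), plus(c2, c1)), succ(succ(cons(succ(c2), cons(c2, c2)))))) = 1 + max(2, 4) = 5
depth(cons(c0, cons(cons(cons(c2, c1), plus(c2, c1)), succ(succ(cons(succ(c2), cons(c2, c2))))))) = 1 + max(0, 5) = 6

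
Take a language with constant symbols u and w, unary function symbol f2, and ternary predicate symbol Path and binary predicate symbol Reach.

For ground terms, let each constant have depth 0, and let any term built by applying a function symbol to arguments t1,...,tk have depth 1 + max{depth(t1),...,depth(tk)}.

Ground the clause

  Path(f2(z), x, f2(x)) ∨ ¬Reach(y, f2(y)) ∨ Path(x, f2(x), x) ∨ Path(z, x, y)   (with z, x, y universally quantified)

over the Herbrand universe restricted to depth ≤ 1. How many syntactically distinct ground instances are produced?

64

Ground terms of depth ≤ 1:
  Let N_k = |{terms of depth ≤ k}|. Then N_0 = 2 and N_k = 2 + N_{k-1} for k ≥ 1 (one summand per function symbol, arity giving the exponent).
  N_0 = 2
  N_1 = 2 + 2 = 4
  Explicitly: u, w, f2(u), f2(w).
So there are 4 ground terms available for substitution.
Each of z, x, y ranges independently over the available ground terms, and distinct assignments produce distinct instances.
Number of ground instances = 4^3 = 64.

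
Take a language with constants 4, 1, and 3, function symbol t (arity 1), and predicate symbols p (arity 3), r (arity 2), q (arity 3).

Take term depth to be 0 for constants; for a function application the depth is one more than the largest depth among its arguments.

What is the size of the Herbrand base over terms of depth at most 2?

First count ground terms of depth ≤ 2.
Write N_k for the number of ground terms of depth ≤ k. A term of depth ≤ k is either a constant or a function symbol applied to arguments of depth ≤ k−1, so N_k = 3 + N_{k-1}.
N_0 = 3
N_1 = 3 + 3 = 6
N_2 = 3 + 6 = 9
Explicitly: 4, 1, 3, t(4), t(1), t(3), t(t(4)), t(t(1)), t(t(3)).
So |H| = 9.
A ground atom is a predicate applied to a tuple of terms from H, so the count is the sum over predicates of |H|^arity:
  p: 9^3 = 729;  r: 9^2 = 81;  q: 9^3 = 729
Total ground atoms: 729 + 81 + 729 = 1539.

1539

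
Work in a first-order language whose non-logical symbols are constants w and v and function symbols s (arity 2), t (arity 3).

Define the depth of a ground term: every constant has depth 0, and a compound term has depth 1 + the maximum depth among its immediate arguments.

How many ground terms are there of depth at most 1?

Write N_k for the number of ground terms of depth ≤ k. A term of depth ≤ k is either a constant or a function symbol applied to arguments of depth ≤ k−1, so N_k = 2 + N_{k-1}^2 + N_{k-1}^3.
N_0 = 2
N_1 = 2 + 2^2 + 2^3 = 14

14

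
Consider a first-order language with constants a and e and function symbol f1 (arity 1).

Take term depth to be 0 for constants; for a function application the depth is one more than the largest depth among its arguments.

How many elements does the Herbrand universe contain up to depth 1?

Let N_k = |{terms of depth ≤ k}|. Then N_0 = 2 and N_k = 2 + N_{k-1} for k ≥ 1 (one summand per function symbol, arity giving the exponent).
N_0 = 2
N_1 = 2 + 2 = 4
Explicitly: a, e, f1(a), f1(e).

4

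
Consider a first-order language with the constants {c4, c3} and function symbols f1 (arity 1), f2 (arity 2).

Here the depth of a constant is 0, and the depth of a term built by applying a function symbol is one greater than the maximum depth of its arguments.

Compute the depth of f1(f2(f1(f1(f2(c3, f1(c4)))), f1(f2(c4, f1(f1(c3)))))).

depth(f1(c4)) = 1 + depth(c4) = 1 + 0 = 1
depth(f2(c3, f1(c4))) = 1 + max(0, 1) = 2
depth(f1(f2(c3, f1(c4)))) = 1 + depth(f2(c3, f1(c4))) = 1 + 2 = 3
depth(f1(f1(f2(c3, f1(c4))))) = 1 + depth(f1(f2(c3, f1(c4)))) = 1 + 3 = 4
depth(f1(c3)) = 1 + depth(c3) = 1 + 0 = 1
depth(f1(f1(c3))) = 1 + depth(f1(c3)) = 1 + 1 = 2
depth(f2(c4, f1(f1(c3)))) = 1 + max(0, 2) = 3
depth(f1(f2(c4, f1(f1(c3))))) = 1 + depth(f2(c4, f1(f1(c3)))) = 1 + 3 = 4
depth(f2(f1(f1(f2(c3, f1(c4)))), f1(f2(c4, f1(f1(c3)))))) = 1 + max(4, 4) = 5
depth(f1(f2(f1(f1(f2(c3, f1(c4)))), f1(f2(c4, f1(f1(c3))))))) = 1 + depth(f2(f1(f1(f2(c3, f1(c4)))), f1(f2(c4, f1(f1(c3)))))) = 1 + 5 = 6

6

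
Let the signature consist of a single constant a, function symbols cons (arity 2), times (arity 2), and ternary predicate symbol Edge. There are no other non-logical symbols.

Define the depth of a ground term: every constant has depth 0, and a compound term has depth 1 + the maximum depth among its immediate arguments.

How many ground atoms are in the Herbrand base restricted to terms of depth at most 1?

27

First count ground terms of depth ≤ 1.
Count level by level. With function symbols cons/2, times/2, the terms of depth ≤ k are the 1 constant together with each function applied to depth-≤(k−1) tuples, so N_k = 1 + N_{k-1}^2 + N_{k-1}^2.
N_0 = 1
N_1 = 1 + 1^2 + 1^2 = 3
So |H| = 3.
Each predicate of arity r yields |H|^r ground atoms (one per choice of an r-tuple from H):
  Edge: 3^3 = 27
Total ground atoms: 27.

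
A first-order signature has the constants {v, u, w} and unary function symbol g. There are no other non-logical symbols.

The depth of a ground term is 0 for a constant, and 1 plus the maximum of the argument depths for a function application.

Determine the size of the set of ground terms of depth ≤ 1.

6

Write N_k for the number of ground terms of depth ≤ k. A term of depth ≤ k is either a constant or a function symbol applied to arguments of depth ≤ k−1, so N_k = 3 + N_{k-1}.
N_0 = 3
N_1 = 3 + 3 = 6
Explicitly: v, u, w, g(v), g(u), g(w).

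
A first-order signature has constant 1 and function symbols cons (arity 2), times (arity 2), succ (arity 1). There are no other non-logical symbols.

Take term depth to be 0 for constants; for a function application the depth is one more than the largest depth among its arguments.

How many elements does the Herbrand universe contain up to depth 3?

2776

Let N_k count ground terms of depth at most k. Each non-constant term of depth ≤ k is some function symbol applied to depth-≤(k−1) arguments, giving N_k = 1 + N_{k-1}^2 + N_{k-1}^2 + N_{k-1}.
N_0 = 1
N_1 = 1 + 1^2 + 1^2 + 1 = 4
N_2 = 1 + 4^2 + 4^2 + 4 = 37
N_3 = 1 + 37^2 + 37^2 + 37 = 2776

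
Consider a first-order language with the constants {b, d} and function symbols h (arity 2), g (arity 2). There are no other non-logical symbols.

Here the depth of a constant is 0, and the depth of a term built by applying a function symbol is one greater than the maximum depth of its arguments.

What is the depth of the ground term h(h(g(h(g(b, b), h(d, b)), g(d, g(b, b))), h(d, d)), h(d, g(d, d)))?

5

depth(g(b, b)) = 1 + max(0, 0) = 1
depth(h(d, b)) = 1 + max(0, 0) = 1
depth(h(g(b, b), h(d, b))) = 1 + max(1, 1) = 2
depth(g(d, g(b, b))) = 1 + max(0, 1) = 2
depth(g(h(g(b, b), h(d, b)), g(d, g(b, b)))) = 1 + max(2, 2) = 3
depth(h(d, d)) = 1 + max(0, 0) = 1
depth(h(g(h(g(b, b), h(d, b)), g(d, g(b, b))), h(d, d))) = 1 + max(3, 1) = 4
depth(g(d, d)) = 1 + max(0, 0) = 1
depth(h(d, g(d, d))) = 1 + max(0, 1) = 2
depth(h(h(g(h(g(b, b), h(d, b)), g(d, g(b, b))), h(d, d)), h(d, g(d, d)))) = 1 + max(4, 2) = 5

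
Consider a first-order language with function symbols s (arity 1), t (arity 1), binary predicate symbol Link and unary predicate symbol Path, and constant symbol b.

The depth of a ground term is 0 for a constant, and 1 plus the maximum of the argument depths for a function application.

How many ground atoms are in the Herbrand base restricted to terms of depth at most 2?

56

First count ground terms of depth ≤ 2.
Count level by level. With function symbols s/1, t/1, the terms of depth ≤ k are the 1 constant together with each function applied to depth-≤(k−1) tuples, so N_k = 1 + N_{k-1} + N_{k-1}.
N_0 = 1
N_1 = 1 + 1 + 1 = 3
N_2 = 1 + 3 + 3 = 7
Explicitly: b, s(b), s(s(b)), s(t(b)), t(b), t(s(b)), t(t(b)).
So |H| = 7.
A ground atom is a predicate applied to a tuple of terms from H, so the count is the sum over predicates of |H|^arity:
  Link: 7^2 = 49;  Path: 7
Total ground atoms: 49 + 7 = 56.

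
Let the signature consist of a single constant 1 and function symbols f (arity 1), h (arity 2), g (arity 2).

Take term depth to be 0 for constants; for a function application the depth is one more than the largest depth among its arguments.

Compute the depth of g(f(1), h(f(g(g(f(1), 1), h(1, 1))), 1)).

depth(f(1)) = 1 + depth(1) = 1 + 0 = 1
depth(g(f(1), 1)) = 1 + max(1, 0) = 2
depth(h(1, 1)) = 1 + max(0, 0) = 1
depth(g(g(f(1), 1), h(1, 1))) = 1 + max(2, 1) = 3
depth(f(g(g(f(1), 1), h(1, 1)))) = 1 + depth(g(g(f(1), 1), h(1, 1))) = 1 + 3 = 4
depth(h(f(g(g(f(1), 1), h(1, 1))), 1)) = 1 + max(4, 0) = 5
depth(g(f(1), h(f(g(g(f(1), 1), h(1, 1))), 1))) = 1 + max(1, 5) = 6

6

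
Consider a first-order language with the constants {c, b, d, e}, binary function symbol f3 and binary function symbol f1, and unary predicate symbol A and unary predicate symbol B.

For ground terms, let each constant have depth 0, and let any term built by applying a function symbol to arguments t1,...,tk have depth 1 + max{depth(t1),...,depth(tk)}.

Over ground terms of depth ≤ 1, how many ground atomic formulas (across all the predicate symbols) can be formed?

First count ground terms of depth ≤ 1.
Count level by level. With function symbols f3/2, f1/2, the terms of depth ≤ k are the 4 constants together with each function applied to depth-≤(k−1) tuples, so N_k = 4 + N_{k-1}^2 + N_{k-1}^2.
N_0 = 4
N_1 = 4 + 4^2 + 4^2 = 36
So |H| = 36.
Ground atoms are formed by filling each argument slot of a predicate with a term from H, so an r-ary predicate gives |H|^r atoms:
  A: 36;  B: 36
Total ground atoms: 36 + 36 = 72.

72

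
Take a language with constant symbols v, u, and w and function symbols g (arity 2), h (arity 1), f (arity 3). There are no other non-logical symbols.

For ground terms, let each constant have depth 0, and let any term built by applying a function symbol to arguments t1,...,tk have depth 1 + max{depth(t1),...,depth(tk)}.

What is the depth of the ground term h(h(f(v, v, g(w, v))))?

4

depth(g(w, v)) = 1 + max(0, 0) = 1
depth(f(v, v, g(w, v))) = 1 + max(0, 0, 1) = 2
depth(h(f(v, v, g(w, v)))) = 1 + depth(f(v, v, g(w, v))) = 1 + 2 = 3
depth(h(h(f(v, v, g(w, v))))) = 1 + depth(h(f(v, v, g(w, v)))) = 1 + 3 = 4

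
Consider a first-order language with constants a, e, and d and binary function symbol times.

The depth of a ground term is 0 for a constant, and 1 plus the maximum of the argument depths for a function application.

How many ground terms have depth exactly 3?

21465

Let N_k = |{terms of depth ≤ k}|. Then N_0 = 3 and N_k = 3 + N_{k-1}^2 for k ≥ 1 (one summand per function symbol, arity giving the exponent).
N_0 = 3
N_1 = 3 + 3^2 = 12
N_2 = 3 + 12^2 = 147
N_3 = 3 + 147^2 = 21612
Terms of depth exactly 3: N_3 − N_2 = 21612 − 147 = 21465.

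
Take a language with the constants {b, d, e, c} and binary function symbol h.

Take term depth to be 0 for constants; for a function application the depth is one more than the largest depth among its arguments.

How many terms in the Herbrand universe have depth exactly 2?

384

Let N_k count ground terms of depth at most k. Each non-constant term of depth ≤ k is some function symbol applied to depth-≤(k−1) arguments, giving N_k = 4 + N_{k-1}^2.
N_0 = 4
N_1 = 4 + 4^2 = 20
N_2 = 4 + 20^2 = 404
Terms of depth exactly 2: N_2 − N_1 = 404 − 20 = 384.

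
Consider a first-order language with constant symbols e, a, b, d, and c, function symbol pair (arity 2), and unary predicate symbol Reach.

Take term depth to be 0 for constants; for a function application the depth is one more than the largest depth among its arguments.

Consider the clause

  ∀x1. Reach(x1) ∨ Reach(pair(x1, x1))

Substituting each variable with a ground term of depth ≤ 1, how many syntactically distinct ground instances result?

30

Ground terms of depth ≤ 1:
  If N_k denotes the number of depth-≤k ground terms, the 5 constants give N_0 = 5, and each function symbol of arity r contributes N_{k-1}^r new terms at level k: N_k = 5 + N_{k-1}^2.
  N_0 = 5
  N_1 = 5 + 5^2 = 30
So there are 30 ground terms available for substitution.
The clause has 1 distinct variable (x1), which appears in the body. In the free term algebra distinct substitutions yield syntactically distinct ground instances.
Number of ground instances = 30.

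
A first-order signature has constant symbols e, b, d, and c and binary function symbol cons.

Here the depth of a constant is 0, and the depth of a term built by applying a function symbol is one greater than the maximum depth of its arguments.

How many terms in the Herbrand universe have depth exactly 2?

If N_k denotes the number of depth-≤k ground terms, the 4 constants give N_0 = 4, and each function symbol of arity r contributes N_{k-1}^r new terms at level k: N_k = 4 + N_{k-1}^2.
N_0 = 4
N_1 = 4 + 4^2 = 20
N_2 = 4 + 20^2 = 404
Terms of depth exactly 2: N_2 − N_1 = 404 − 20 = 384.

384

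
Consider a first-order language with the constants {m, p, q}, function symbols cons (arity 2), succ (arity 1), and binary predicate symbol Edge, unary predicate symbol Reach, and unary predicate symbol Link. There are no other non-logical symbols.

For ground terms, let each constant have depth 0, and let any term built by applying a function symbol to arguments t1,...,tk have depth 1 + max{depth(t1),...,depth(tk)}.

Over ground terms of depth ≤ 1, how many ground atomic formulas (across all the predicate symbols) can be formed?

First count ground terms of depth ≤ 1.
Write N_k for the number of ground terms of depth ≤ k. A term of depth ≤ k is either a constant or a function symbol applied to arguments of depth ≤ k−1, so N_k = 3 + N_{k-1}^2 + N_{k-1}.
N_0 = 3
N_1 = 3 + 3^2 + 3 = 15
So |H| = 15.
A ground atom is a predicate applied to a tuple of terms from H, so the count is the sum over predicates of |H|^arity:
  Edge: 15^2 = 225;  Reach: 15;  Link: 15
Total ground atoms: 225 + 15 + 15 = 255.

255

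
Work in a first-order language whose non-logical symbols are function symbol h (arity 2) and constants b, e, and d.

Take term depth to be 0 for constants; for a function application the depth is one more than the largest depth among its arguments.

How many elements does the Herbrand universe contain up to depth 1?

Let N_k = |{terms of depth ≤ k}|. Then N_0 = 3 and N_k = 3 + N_{k-1}^2 for k ≥ 1 (one summand per function symbol, arity giving the exponent).
N_0 = 3
N_1 = 3 + 3^2 = 12
Explicitly: b, e, d, h(b, b), h(b, e), h(b, d), h(e, b), h(e, e), h(e, d), h(d, b), h(d, e), h(d, d).

12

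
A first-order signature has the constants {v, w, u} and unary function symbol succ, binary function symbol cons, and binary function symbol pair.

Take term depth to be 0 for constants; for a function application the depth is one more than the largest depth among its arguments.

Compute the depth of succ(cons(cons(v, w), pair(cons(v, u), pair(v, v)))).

4

depth(cons(v, w)) = 1 + max(0, 0) = 1
depth(cons(v, u)) = 1 + max(0, 0) = 1
depth(pair(v, v)) = 1 + max(0, 0) = 1
depth(pair(cons(v, u), pair(v, v))) = 1 + max(1, 1) = 2
depth(cons(cons(v, w), pair(cons(v, u), pair(v, v)))) = 1 + max(1, 2) = 3
depth(succ(cons(cons(v, w), pair(cons(v, u), pair(v, v))))) = 1 + depth(cons(cons(v, w), pair(cons(v, u), pair(v, v)))) = 1 + 3 = 4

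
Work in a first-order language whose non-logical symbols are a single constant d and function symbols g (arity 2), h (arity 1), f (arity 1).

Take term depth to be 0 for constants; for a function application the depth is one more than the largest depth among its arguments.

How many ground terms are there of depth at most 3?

676

Let N_k count ground terms of depth at most k. Each non-constant term of depth ≤ k is some function symbol applied to depth-≤(k−1) arguments, giving N_k = 1 + N_{k-1}^2 + N_{k-1} + N_{k-1}.
N_0 = 1
N_1 = 1 + 1^2 + 1 + 1 = 4
N_2 = 1 + 4^2 + 4 + 4 = 25
N_3 = 1 + 25^2 + 25 + 25 = 676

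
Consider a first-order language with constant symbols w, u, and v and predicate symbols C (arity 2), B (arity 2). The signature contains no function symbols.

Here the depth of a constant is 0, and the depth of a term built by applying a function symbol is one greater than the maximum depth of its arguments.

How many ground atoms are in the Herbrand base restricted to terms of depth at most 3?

18

First count ground terms of depth ≤ 3.
With no function symbols every ground term is a constant, so there are exactly 3 ground terms at every depth bound.
N_0 = 3
N_1 = 3
N_2 = 3
N_3 = 3
Explicitly: w, u, v.
So |H| = 3.
Each predicate of arity r yields |H|^r ground atoms (one per choice of an r-tuple from H):
  C: 3^2 = 9;  B: 3^2 = 9
Total ground atoms: 9 + 9 = 18.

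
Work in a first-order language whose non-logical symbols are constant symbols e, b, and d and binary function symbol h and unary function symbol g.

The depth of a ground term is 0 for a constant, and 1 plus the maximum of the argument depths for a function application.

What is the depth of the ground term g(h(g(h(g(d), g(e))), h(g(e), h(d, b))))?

depth(g(d)) = 1 + depth(d) = 1 + 0 = 1
depth(g(e)) = 1 + depth(e) = 1 + 0 = 1
depth(h(g(d), g(e))) = 1 + max(1, 1) = 2
depth(g(h(g(d), g(e)))) = 1 + depth(h(g(d), g(e))) = 1 + 2 = 3
depth(h(d, b)) = 1 + max(0, 0) = 1
depth(h(g(e), h(d, b))) = 1 + max(1, 1) = 2
depth(h(g(h(g(d), g(e))), h(g(e), h(d, b)))) = 1 + max(3, 2) = 4
depth(g(h(g(h(g(d), g(e))), h(g(e), h(d, b))))) = 1 + depth(h(g(h(g(d), g(e))), h(g(e), h(d, b)))) = 1 + 4 = 5

5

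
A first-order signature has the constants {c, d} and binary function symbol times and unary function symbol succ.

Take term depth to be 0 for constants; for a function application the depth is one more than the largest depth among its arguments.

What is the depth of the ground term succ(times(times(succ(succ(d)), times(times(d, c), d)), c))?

5

depth(succ(d)) = 1 + depth(d) = 1 + 0 = 1
depth(succ(succ(d))) = 1 + depth(succ(d)) = 1 + 1 = 2
depth(times(d, c)) = 1 + max(0, 0) = 1
depth(times(times(d, c), d)) = 1 + max(1, 0) = 2
depth(times(succ(succ(d)), times(times(d, c), d))) = 1 + max(2, 2) = 3
depth(times(times(succ(succ(d)), times(times(d, c), d)), c)) = 1 + max(3, 0) = 4
depth(succ(times(times(succ(succ(d)), times(times(d, c), d)), c))) = 1 + depth(times(times(succ(succ(d)), times(times(d, c), d)), c)) = 1 + 4 = 5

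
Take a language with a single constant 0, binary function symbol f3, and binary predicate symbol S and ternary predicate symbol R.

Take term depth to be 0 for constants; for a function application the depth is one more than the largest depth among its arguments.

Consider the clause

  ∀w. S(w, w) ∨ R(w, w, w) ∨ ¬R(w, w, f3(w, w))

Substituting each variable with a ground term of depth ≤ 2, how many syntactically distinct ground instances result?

5

Ground terms of depth ≤ 2:
  If N_k denotes the number of depth-≤k ground terms, the 1 constant gives N_0 = 1, and each function symbol of arity r contributes N_{k-1}^r new terms at level k: N_k = 1 + N_{k-1}^2.
  N_0 = 1
  N_1 = 1 + 1^2 = 2
  N_2 = 1 + 2^2 = 5
So there are 5 ground terms available for substitution.
The body mentions the single quantified variable w; since ground terms form a free algebra, no two substitutions collapse to the same formula.
Number of ground instances = 5.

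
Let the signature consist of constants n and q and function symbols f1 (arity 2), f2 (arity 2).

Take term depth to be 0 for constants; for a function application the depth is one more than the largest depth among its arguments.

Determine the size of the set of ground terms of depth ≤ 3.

81610

If N_k denotes the number of depth-≤k ground terms, the 2 constants give N_0 = 2, and each function symbol of arity r contributes N_{k-1}^r new terms at level k: N_k = 2 + N_{k-1}^2 + N_{k-1}^2.
N_0 = 2
N_1 = 2 + 2^2 + 2^2 = 10
N_2 = 2 + 10^2 + 10^2 = 202
N_3 = 2 + 202^2 + 202^2 = 81610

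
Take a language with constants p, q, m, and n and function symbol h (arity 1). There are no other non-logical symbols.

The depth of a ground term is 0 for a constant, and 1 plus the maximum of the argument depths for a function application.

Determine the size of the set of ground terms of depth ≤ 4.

Let N_k = |{terms of depth ≤ k}|. Then N_0 = 4 and N_k = 4 + N_{k-1} for k ≥ 1 (one summand per function symbol, arity giving the exponent).
N_0 = 4
N_1 = 4 + 4 = 8
N_2 = 4 + 8 = 12
N_3 = 4 + 12 = 16
N_4 = 4 + 16 = 20

20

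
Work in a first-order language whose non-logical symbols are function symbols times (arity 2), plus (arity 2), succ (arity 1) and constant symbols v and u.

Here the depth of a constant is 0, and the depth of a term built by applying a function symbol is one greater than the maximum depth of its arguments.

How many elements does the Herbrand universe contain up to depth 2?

302

If N_k denotes the number of depth-≤k ground terms, the 2 constants give N_0 = 2, and each function symbol of arity r contributes N_{k-1}^r new terms at level k: N_k = 2 + N_{k-1}^2 + N_{k-1}^2 + N_{k-1}.
N_0 = 2
N_1 = 2 + 2^2 + 2^2 + 2 = 12
N_2 = 2 + 12^2 + 12^2 + 12 = 302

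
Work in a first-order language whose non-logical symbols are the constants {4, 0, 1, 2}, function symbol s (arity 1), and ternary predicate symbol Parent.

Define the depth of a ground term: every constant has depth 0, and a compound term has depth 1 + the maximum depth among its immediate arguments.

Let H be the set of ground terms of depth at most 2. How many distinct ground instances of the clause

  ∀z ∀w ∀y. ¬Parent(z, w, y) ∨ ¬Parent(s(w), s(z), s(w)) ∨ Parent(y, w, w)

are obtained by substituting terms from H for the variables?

Ground terms of depth ≤ 2:
  If N_k denotes the number of depth-≤k ground terms, the 4 constants give N_0 = 4, and each function symbol of arity r contributes N_{k-1}^r new terms at level k: N_k = 4 + N_{k-1}.
  N_0 = 4
  N_1 = 4 + 4 = 8
  N_2 = 4 + 8 = 12
  Explicitly: 4, 0, 1, 2, s(4), s(0), s(1), s(2), s(s(4)), s(s(0)), s(s(1)), s(s(2)).
So there are 12 ground terms available for substitution.
The clause has 3 distinct variables (z, w, y), each appearing in the body. In the free term algebra distinct substitutions yield syntactically distinct ground instances.
Number of ground instances = 12^3 = 1728.

1728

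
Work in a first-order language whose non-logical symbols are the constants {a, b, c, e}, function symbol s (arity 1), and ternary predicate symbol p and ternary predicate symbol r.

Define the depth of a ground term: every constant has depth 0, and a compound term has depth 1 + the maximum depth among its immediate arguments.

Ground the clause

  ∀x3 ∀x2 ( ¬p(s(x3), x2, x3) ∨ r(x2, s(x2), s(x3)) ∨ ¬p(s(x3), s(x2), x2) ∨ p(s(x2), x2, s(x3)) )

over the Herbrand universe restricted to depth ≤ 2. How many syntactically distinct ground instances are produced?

144

Ground terms of depth ≤ 2:
  Count level by level. With function symbols s/1, the terms of depth ≤ k are the 4 constants together with each function applied to depth-≤(k−1) tuples, so N_k = 4 + N_{k-1}.
  N_0 = 4
  N_1 = 4 + 4 = 8
  N_2 = 4 + 8 = 12
So there are 12 ground terms available for substitution.
There are 2 variables to instantiate (x3, x2), each occurring in at least one literal, so different choices give different ground instances.
Number of ground instances = 12^2 = 144.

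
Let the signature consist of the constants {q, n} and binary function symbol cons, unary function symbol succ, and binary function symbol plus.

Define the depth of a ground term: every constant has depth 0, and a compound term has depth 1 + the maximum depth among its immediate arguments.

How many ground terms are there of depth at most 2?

If N_k denotes the number of depth-≤k ground terms, the 2 constants give N_0 = 2, and each function symbol of arity r contributes N_{k-1}^r new terms at level k: N_k = 2 + N_{k-1}^2 + N_{k-1} + N_{k-1}^2.
N_0 = 2
N_1 = 2 + 2^2 + 2 + 2^2 = 12
N_2 = 2 + 12^2 + 12 + 12^2 = 302

302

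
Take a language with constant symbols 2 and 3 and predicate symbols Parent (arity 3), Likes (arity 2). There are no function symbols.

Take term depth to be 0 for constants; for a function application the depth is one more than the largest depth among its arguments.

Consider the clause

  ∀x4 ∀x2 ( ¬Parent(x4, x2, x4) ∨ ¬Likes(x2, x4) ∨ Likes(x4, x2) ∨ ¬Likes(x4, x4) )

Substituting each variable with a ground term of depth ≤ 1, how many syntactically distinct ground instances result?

Ground terms of depth ≤ 1:
  With no function symbols every ground term is a constant, so there are exactly 2 ground terms at every depth bound.
  N_0 = 2
  N_1 = 2
So there are 2 ground terms available for substitution.
The clause has 2 distinct variables (x4, x2), each appearing in the body. In the free term algebra distinct substitutions yield syntactically distinct ground instances.
Number of ground instances = 2^2 = 4.

4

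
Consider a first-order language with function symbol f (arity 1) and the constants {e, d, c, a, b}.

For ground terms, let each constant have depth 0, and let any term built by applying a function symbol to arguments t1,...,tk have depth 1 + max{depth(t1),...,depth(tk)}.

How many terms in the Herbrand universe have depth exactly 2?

5

Let N_k count ground terms of depth at most k. Each non-constant term of depth ≤ k is some function symbol applied to depth-≤(k−1) arguments, giving N_k = 5 + N_{k-1}.
N_0 = 5
N_1 = 5 + 5 = 10
N_2 = 5 + 10 = 15
Terms of depth exactly 2: N_2 − N_1 = 15 − 10 = 5.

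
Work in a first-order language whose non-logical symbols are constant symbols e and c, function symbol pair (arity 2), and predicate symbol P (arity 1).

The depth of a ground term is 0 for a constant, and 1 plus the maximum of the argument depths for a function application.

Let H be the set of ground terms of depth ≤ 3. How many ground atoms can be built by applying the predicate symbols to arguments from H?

1446

First count ground terms of depth ≤ 3.
Let N_k = |{terms of depth ≤ k}|. Then N_0 = 2 and N_k = 2 + N_{k-1}^2 for k ≥ 1 (one summand per function symbol, arity giving the exponent).
N_0 = 2
N_1 = 2 + 2^2 = 6
N_2 = 2 + 6^2 = 38
N_3 = 2 + 38^2 = 1446
So |H| = 1446.
Ground atoms are formed by filling each argument slot of a predicate with a term from H, so an r-ary predicate gives |H|^r atoms:
  P: 1446
Total ground atoms: 1446.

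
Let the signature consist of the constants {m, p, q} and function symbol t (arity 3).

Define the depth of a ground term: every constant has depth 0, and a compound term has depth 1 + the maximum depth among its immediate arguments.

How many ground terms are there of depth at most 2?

27003

Write N_k for the number of ground terms of depth ≤ k. A term of depth ≤ k is either a constant or a function symbol applied to arguments of depth ≤ k−1, so N_k = 3 + N_{k-1}^3.
N_0 = 3
N_1 = 3 + 3^3 = 30
N_2 = 3 + 30^3 = 27003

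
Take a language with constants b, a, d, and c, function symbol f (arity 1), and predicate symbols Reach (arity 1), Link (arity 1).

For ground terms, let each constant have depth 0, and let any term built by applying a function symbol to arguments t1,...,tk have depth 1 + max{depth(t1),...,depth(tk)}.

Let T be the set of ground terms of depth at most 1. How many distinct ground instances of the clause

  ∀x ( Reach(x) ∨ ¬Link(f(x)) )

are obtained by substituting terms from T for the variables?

8

Ground terms of depth ≤ 1:
  Let N_k = |{terms of depth ≤ k}|. Then N_0 = 4 and N_k = 4 + N_{k-1} for k ≥ 1 (one summand per function symbol, arity giving the exponent).
  N_0 = 4
  N_1 = 4 + 4 = 8
So there are 8 ground terms available for substitution.
The variable x ranges independently over the available ground terms, and distinct assignments produce distinct instances.
Number of ground instances = 8.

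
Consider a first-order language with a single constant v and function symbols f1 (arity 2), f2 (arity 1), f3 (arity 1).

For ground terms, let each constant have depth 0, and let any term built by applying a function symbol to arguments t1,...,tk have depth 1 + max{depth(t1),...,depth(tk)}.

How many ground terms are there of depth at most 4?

458329

Write N_k for the number of ground terms of depth ≤ k. A term of depth ≤ k is either a constant or a function symbol applied to arguments of depth ≤ k−1, so N_k = 1 + N_{k-1}^2 + N_{k-1} + N_{k-1}.
N_0 = 1
N_1 = 1 + 1^2 + 1 + 1 = 4
N_2 = 1 + 4^2 + 4 + 4 = 25
N_3 = 1 + 25^2 + 25 + 25 = 676
N_4 = 1 + 676^2 + 676 + 676 = 458329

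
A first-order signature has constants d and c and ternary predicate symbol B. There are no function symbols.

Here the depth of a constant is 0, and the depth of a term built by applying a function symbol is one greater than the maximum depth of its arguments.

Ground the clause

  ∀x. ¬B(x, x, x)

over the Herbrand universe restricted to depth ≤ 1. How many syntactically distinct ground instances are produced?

Ground terms of depth ≤ 1:
  With no function symbols every ground term is a constant, so there are exactly 2 ground terms at every depth bound.
  N_0 = 2
  N_1 = 2
  Explicitly: d, c.
So there are 2 ground terms available for substitution.
There is 1 variable to instantiate (x),  occurring in at least one literal, so different choices give different ground instances.
Number of ground instances = 2.

2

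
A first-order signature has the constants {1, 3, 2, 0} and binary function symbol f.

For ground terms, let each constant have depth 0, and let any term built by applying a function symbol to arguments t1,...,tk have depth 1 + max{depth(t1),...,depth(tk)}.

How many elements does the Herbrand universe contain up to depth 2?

404

Count level by level. With function symbols f/2, the terms of depth ≤ k are the 4 constants together with each function applied to depth-≤(k−1) tuples, so N_k = 4 + N_{k-1}^2.
N_0 = 4
N_1 = 4 + 4^2 = 20
N_2 = 4 + 20^2 = 404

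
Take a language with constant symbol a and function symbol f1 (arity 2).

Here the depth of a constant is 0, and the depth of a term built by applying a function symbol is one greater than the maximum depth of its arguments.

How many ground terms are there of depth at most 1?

Count level by level. With function symbols f1/2, the terms of depth ≤ k are the 1 constant together with each function applied to depth-≤(k−1) tuples, so N_k = 1 + N_{k-1}^2.
N_0 = 1
N_1 = 1 + 1^2 = 2
Explicitly: a, f1(a, a).

2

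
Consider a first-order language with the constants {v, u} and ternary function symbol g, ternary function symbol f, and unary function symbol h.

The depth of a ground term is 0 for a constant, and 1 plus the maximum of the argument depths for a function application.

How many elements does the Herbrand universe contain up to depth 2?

16022

Let N_k = |{terms of depth ≤ k}|. Then N_0 = 2 and N_k = 2 + N_{k-1}^3 + N_{k-1}^3 + N_{k-1} for k ≥ 1 (one summand per function symbol, arity giving the exponent).
N_0 = 2
N_1 = 2 + 2^3 + 2^3 + 2 = 20
N_2 = 2 + 20^3 + 20^3 + 20 = 16022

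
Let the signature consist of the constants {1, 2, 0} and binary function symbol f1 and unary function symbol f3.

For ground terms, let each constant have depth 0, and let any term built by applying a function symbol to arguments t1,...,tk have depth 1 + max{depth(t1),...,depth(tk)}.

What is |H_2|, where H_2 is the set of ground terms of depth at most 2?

Write N_k for the number of ground terms of depth ≤ k. A term of depth ≤ k is either a constant or a function symbol applied to arguments of depth ≤ k−1, so N_k = 3 + N_{k-1}^2 + N_{k-1}.
N_0 = 3
N_1 = 3 + 3^2 + 3 = 15
N_2 = 3 + 15^2 + 15 = 243

243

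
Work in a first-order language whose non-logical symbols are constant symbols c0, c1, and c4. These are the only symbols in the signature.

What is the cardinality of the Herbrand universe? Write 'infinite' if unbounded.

There are no function symbols, so every ground term is one of the 3 constants.
The Herbrand universe is {c0, c1, c4}, which is finite with 3 elements.

3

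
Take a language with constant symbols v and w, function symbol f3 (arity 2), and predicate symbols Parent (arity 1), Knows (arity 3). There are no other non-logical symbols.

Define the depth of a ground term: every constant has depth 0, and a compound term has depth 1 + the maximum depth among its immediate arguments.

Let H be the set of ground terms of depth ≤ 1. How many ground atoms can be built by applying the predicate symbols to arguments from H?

First count ground terms of depth ≤ 1.
Let N_k = |{terms of depth ≤ k}|. Then N_0 = 2 and N_k = 2 + N_{k-1}^2 for k ≥ 1 (one summand per function symbol, arity giving the exponent).
N_0 = 2
N_1 = 2 + 2^2 = 6
So |H| = 6.
A ground atom is a predicate applied to a tuple of terms from H, so the count is the sum over predicates of |H|^arity:
  Parent: 6;  Knows: 6^3 = 216
Total ground atoms: 6 + 216 = 222.

222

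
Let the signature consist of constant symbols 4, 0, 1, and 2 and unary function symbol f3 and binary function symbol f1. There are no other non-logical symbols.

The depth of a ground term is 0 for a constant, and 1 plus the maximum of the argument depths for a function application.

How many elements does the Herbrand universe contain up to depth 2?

Let N_k = |{terms of depth ≤ k}|. Then N_0 = 4 and N_k = 4 + N_{k-1} + N_{k-1}^2 for k ≥ 1 (one summand per function symbol, arity giving the exponent).
N_0 = 4
N_1 = 4 + 4 + 4^2 = 24
N_2 = 4 + 24 + 24^2 = 604

604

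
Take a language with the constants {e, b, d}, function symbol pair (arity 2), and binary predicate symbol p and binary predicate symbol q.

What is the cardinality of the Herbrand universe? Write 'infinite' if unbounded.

The signature has at least one function symbol (pair, arity 2) and at least one constant (e).
Iterating pair gives infinitely many distinct ground terms: e, pair(e, e), pair(pair(e, e), pair(e, e)), ...
So the Herbrand universe is infinite.

infinite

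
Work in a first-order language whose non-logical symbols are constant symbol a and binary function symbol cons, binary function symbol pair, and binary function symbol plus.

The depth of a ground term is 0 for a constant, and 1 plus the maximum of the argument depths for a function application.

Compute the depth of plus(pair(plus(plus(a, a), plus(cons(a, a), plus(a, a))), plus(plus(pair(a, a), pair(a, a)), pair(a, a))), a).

5

depth(plus(a, a)) = 1 + max(0, 0) = 1
depth(cons(a, a)) = 1 + max(0, 0) = 1
depth(plus(cons(a, a), plus(a, a))) = 1 + max(1, 1) = 2
depth(plus(plus(a, a), plus(cons(a, a), plus(a, a)))) = 1 + max(1, 2) = 3
depth(pair(a, a)) = 1 + max(0, 0) = 1
depth(plus(pair(a, a), pair(a, a))) = 1 + max(1, 1) = 2
depth(plus(plus(pair(a, a), pair(a, a)), pair(a, a))) = 1 + max(2, 1) = 3
depth(pair(plus(plus(a, a), plus(cons(a, a), plus(a, a))), plus(plus(pair(a, a), pair(a, a)), pair(a, a)))) = 1 + max(3, 3) = 4
depth(plus(pair(plus(plus(a, a), plus(cons(a, a), plus(a, a))), plus(plus(pair(a, a), pair(a, a)), pair(a, a))), a)) = 1 + max(4, 0) = 5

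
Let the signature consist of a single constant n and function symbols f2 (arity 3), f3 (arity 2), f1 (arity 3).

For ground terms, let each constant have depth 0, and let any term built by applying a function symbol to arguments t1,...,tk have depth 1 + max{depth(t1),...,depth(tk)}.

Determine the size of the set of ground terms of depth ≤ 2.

If N_k denotes the number of depth-≤k ground terms, the 1 constant gives N_0 = 1, and each function symbol of arity r contributes N_{k-1}^r new terms at level k: N_k = 1 + N_{k-1}^3 + N_{k-1}^2 + N_{k-1}^3.
N_0 = 1
N_1 = 1 + 1^3 + 1^2 + 1^3 = 4
N_2 = 1 + 4^3 + 4^2 + 4^3 = 145

145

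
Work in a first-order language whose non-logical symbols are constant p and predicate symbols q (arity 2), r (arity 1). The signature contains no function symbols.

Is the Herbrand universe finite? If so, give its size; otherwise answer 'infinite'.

1

There are no function symbols, so the only ground term is the single constant.
The Herbrand universe is {p}, finite with 1 element.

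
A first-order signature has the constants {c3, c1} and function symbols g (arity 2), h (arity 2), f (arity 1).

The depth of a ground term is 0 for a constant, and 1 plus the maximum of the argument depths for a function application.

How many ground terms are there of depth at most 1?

Let N_k = |{terms of depth ≤ k}|. Then N_0 = 2 and N_k = 2 + N_{k-1}^2 + N_{k-1}^2 + N_{k-1} for k ≥ 1 (one summand per function symbol, arity giving the exponent).
N_0 = 2
N_1 = 2 + 2^2 + 2^2 + 2 = 12
Explicitly: c3, c1, g(c3, c3), g(c3, c1), g(c1, c3), g(c1, c1), h(c3, c3), h(c3, c1), h(c1, c3), h(c1, c1), f(c3), f(c1).

12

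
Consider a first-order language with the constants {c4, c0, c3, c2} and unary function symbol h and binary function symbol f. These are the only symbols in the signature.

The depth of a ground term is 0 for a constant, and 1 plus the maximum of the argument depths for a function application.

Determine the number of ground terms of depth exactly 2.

Let N_k count ground terms of depth at most k. Each non-constant term of depth ≤ k is some function symbol applied to depth-≤(k−1) arguments, giving N_k = 4 + N_{k-1} + N_{k-1}^2.
N_0 = 4
N_1 = 4 + 4 + 4^2 = 24
N_2 = 4 + 24 + 24^2 = 604
Terms of depth exactly 2: N_2 − N_1 = 604 − 24 = 580.

580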